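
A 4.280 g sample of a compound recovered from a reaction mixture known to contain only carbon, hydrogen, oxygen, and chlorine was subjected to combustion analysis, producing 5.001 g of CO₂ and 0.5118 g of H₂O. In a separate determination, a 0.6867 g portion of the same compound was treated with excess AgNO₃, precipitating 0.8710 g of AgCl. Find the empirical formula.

C6H3Cl2O5

mol C = 5.001 g CO₂ ÷ 44.009 g/mol = 0.11364 mol
mol H = 2 × 0.5118 g H₂O ÷ 18.015 g/mol = 0.056819 mol
From the AgCl data: mol Cl per gram of compound = (0.8710 ÷ 143.318) ÷ 0.6867 = 0.0088501 mol/g, so in the 4.280 g combustion sample mol Cl = 0.037879 mol
mass O = 4.280 − (1.3649 + 0.057274 + 1.3428) = 1.5150 g → mol O = 1.5150 ÷ 15.999 = 0.094696 mol
Divide by the smallest (0.037879 mol): C 3.000, H 1.500, Cl 1.000, O 2.500
Multiplying each by 2 gives whole numbers: C 6.00, H 3.00, Cl 2.00, O 5.00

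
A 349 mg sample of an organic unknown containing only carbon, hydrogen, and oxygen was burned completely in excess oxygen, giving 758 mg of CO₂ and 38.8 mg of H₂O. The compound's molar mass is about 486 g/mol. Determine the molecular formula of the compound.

mol C = 0.758 g CO₂ ÷ 44.009 g/mol = 0.01722 mol
mol H = 2 × 0.0388 g H₂O ÷ 18.015 g/mol = 0.004308 mol
mass O = 0.349 − (0.2069 + 0.004342) = 0.1378 g → mol O = 0.1378 ÷ 15.999 = 0.008612 mol
Divide by the smallest (0.004308 mol): C 3.999, H 1.000, O 1.999
Empirical formula: C4HO2
Empirical-formula mass = 81.05 g/mol; 486 ÷ 81.05 ≈ 6, so the molecular formula is C24H6O12.

C24H6O12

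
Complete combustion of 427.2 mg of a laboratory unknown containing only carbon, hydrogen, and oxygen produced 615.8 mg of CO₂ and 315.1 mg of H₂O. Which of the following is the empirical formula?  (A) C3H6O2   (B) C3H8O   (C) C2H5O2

mol C = 0.6158 g CO₂ ÷ 44.009 g/mol = 0.013993 mol
mol H = 2 × 0.3151 g H₂O ÷ 18.015 g/mol = 0.034982 mol
mass O = 0.4272 − (0.16807 + 0.035262) = 0.22387 g → mol O = 0.22387 ÷ 15.999 = 0.013993 mol
Divide by the smallest (0.013993 mol): C 1.000, H 2.500, O 1.000
Multiplying each by 2 gives whole numbers: C 2.00, H 5.00, O 2.00

(C) C2H5O2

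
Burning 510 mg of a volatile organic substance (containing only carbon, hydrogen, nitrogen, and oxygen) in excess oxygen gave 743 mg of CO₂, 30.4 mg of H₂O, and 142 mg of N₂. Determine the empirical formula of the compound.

C5HN3O3

mol C = 0.743 g CO₂ ÷ 44.009 g/mol = 0.01688 mol
mol H = 2 × 0.0304 g H₂O ÷ 18.015 g/mol = 0.003375 mol
mol N = 2 × 0.142 g N₂ ÷ 28.014 g/mol = 0.01014 mol
mass O = 0.510 − (0.2028 + 0.003402 + 0.1420) = 0.1618 g → mol O = 0.1618 ÷ 15.999 = 0.01011 mol
Divide by the smallest (0.003375 mol): C 5.002, H 1.000, N 3.004, O 2.997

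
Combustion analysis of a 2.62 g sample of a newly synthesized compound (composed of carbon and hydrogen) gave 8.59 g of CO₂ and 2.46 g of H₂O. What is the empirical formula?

C5H7

mol C = 8.59 g CO₂ ÷ 44.009 g/mol = 0.1952 mol
mol H = 2 × 2.46 g H₂O ÷ 18.015 g/mol = 0.2731 mol
Divide by the smallest (0.1952 mol): C 1.000, H 1.399
Multiplying each by 5 gives whole numbers: C 5.00, H 7.00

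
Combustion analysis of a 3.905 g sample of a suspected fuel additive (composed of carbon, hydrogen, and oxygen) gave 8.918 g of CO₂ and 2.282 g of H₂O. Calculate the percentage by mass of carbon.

mol C = 8.918 g CO₂ ÷ 44.009 g/mol = 0.20264 mol
mol H = 2 × 2.282 g H₂O ÷ 18.015 g/mol = 0.25334 mol
mass O = 3.905 − (2.4339 + 0.25537) = 1.2157 g → mol O = 1.2157 ÷ 15.999 = 0.075987 mol
mass % C = 2.4339 g ÷ 3.905 g × 100%

62.33%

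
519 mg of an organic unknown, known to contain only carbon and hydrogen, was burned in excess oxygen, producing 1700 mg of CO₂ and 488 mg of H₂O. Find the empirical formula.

mol C = 1.70 g CO₂ ÷ 44.009 g/mol = 0.03863 mol
mol H = 2 × 0.488 g H₂O ÷ 18.015 g/mol = 0.05418 mol
Divide by the smallest (0.03863 mol): C 1.000, H 1.403
Multiplying each by 5 gives whole numbers: C 5.00, H 7.01

C5H7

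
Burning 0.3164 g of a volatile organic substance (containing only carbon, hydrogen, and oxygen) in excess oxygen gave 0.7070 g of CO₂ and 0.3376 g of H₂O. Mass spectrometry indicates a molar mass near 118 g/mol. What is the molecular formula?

mol C = 0.7070 g CO₂ ÷ 44.009 g/mol = 0.016065 mol
mol H = 2 × 0.3376 g H₂O ÷ 18.015 g/mol = 0.037480 mol
mass O = 0.3164 − (0.19296 + 0.037780) = 0.085665 g → mol O = 0.085665 ÷ 15.999 = 0.0053544 mol
Divide by the smallest (0.0053544 mol): C 3.000, H 7.000, O 1.000
Empirical formula: C3H7O
Empirical-formula mass = 59.09 g/mol; 118 ÷ 59.09 ≈ 2, so the molecular formula is C6H14O2.

C6H14O2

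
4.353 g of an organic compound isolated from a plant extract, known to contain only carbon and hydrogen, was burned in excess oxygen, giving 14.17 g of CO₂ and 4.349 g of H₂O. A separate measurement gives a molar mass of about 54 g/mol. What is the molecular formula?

mol C = 14.17 g CO₂ ÷ 44.009 g/mol = 0.32198 mol
mol H = 2 × 4.349 g H₂O ÷ 18.015 g/mol = 0.48282 mol
Divide by the smallest (0.32198 mol): C 1.000, H 1.500
Multiplying each by 2 gives whole numbers: C 2.00, H 3.00
Empirical formula: C2H3
Empirical-formula mass = 27.05 g/mol; 54 ÷ 27.05 ≈ 2, so the molecular formula is C4H6.

C4H6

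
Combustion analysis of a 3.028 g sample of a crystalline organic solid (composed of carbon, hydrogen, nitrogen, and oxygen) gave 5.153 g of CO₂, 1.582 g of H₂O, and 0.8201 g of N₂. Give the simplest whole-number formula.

C6H9N3O2

mol C = 5.153 g CO₂ ÷ 44.009 g/mol = 0.11709 mol
mol H = 2 × 1.582 g H₂O ÷ 18.015 g/mol = 0.17563 mol
mol N = 2 × 0.8201 g N₂ ÷ 28.014 g/mol = 0.058549 mol
mass O = 3.028 − (1.4064 + 0.17704 + 0.82010) = 0.62450 g → mol O = 0.62450 ÷ 15.999 = 0.039034 mol
Divide by the smallest (0.039034 mol): C 3.000, H 4.499, N 1.500, O 1.000
Multiplying each by 2 gives whole numbers: C 6.00, H 9.00, N 3.00, O 2.00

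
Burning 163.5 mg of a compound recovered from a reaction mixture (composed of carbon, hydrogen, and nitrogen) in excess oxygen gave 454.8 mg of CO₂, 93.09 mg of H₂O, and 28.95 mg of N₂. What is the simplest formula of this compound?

C5H5N

mol C = 0.4548 g CO₂ ÷ 44.009 g/mol = 0.010334 mol
mol H = 2 × 0.09309 g H₂O ÷ 18.015 g/mol = 0.010335 mol
mol N = 2 × 0.02895 g N₂ ÷ 28.014 g/mol = 0.0020668 mol
Divide by the smallest (0.0020668 mol): C 5.000, H 5.000, N 1.000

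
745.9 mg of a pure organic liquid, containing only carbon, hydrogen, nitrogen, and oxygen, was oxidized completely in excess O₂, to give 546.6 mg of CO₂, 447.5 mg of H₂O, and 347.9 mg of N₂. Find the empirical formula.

mol C = 0.5466 g CO₂ ÷ 44.009 g/mol = 0.012420 mol
mol H = 2 × 0.4475 g H₂O ÷ 18.015 g/mol = 0.049681 mol
mol N = 2 × 0.3479 g N₂ ÷ 28.014 g/mol = 0.024838 mol
mass O = 0.7459 − (0.14918 + 0.050078 + 0.34790) = 0.19874 g → mol O = 0.19874 ÷ 15.999 = 0.012422 mol
Divide by the smallest (0.012420 mol): C 1.000, H 4.000, N 2.000, O 1.000

CH4N2O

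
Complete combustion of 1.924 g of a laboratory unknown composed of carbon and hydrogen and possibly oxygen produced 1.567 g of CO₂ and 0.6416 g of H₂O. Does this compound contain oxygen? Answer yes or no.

mol C = 1.567 g CO₂ ÷ 44.009 g/mol = 0.035606 mol
mol H = 2 × 0.6416 g H₂O ÷ 18.015 g/mol = 0.071230 mol
C and H account for only 0.49947 g of the 1.924 g sample; the remaining 1.4245 g must be oxygen.

yes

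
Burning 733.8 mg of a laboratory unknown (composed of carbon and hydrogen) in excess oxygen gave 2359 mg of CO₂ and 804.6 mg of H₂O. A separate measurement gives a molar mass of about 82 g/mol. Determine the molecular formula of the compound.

C6H10

mol C = 2.359 g CO₂ ÷ 44.009 g/mol = 0.053603 mol
mol H = 2 × 0.8046 g H₂O ÷ 18.015 g/mol = 0.089326 mol
Divide by the smallest (0.053603 mol): C 1.000, H 1.666
Multiplying each by 3 gives whole numbers: C 3.00, H 5.00
Empirical formula: C3H5
Empirical-formula mass = 41.07 g/mol; 82 ÷ 41.07 ≈ 2, so the molecular formula is C6H10.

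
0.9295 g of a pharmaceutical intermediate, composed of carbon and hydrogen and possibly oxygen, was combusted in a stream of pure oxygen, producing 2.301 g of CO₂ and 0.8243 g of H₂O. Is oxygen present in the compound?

mol C = 2.301 g CO₂ ÷ 44.009 g/mol = 0.052285 mol
mol H = 2 × 0.8243 g H₂O ÷ 18.015 g/mol = 0.091513 mol
C and H account for only 0.72024 g of the 0.9295 g sample; the remaining 0.20926 g must be oxygen.

yes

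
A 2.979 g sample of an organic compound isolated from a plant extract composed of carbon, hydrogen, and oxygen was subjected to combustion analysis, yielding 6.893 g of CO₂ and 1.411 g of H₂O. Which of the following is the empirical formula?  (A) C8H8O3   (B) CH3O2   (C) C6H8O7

(A) C8H8O3

mol C = 6.893 g CO₂ ÷ 44.009 g/mol = 0.15663 mol
mol H = 2 × 1.411 g H₂O ÷ 18.015 g/mol = 0.15665 mol
mass O = 2.979 − (1.8812 + 0.15790) = 0.93985 g → mol O = 0.93985 ÷ 15.999 = 0.058744 mol
Divide by the smallest (0.058744 mol): C 2.666, H 2.667, O 1.000
Multiplying each by 3 gives whole numbers: C 8.00, H 8.00, O 3.00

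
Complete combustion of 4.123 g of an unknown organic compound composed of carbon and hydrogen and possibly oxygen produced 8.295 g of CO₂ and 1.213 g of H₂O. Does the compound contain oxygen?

yes

mol C = 8.295 g CO₂ ÷ 44.009 g/mol = 0.18848 mol
mol H = 2 × 1.213 g H₂O ÷ 18.015 g/mol = 0.13467 mol
C and H account for only 2.3996 g of the 4.123 g sample; the remaining 1.7234 g must be oxygen.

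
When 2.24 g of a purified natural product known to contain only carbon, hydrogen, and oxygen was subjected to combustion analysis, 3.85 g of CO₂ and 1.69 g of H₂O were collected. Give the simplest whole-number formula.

C7H15O5

mol C = 3.85 g CO₂ ÷ 44.009 g/mol = 0.08748 mol
mol H = 2 × 1.69 g H₂O ÷ 18.015 g/mol = 0.1876 mol
mass O = 2.24 − (1.051 + 0.1891) = 1.000 g → mol O = 1.000 ÷ 15.999 = 0.06251 mol
Divide by the smallest (0.06251 mol): C 1.399, H 3.001, O 1.000
Multiplying each by 5 gives whole numbers: C 7.00, H 15.01, O 5.00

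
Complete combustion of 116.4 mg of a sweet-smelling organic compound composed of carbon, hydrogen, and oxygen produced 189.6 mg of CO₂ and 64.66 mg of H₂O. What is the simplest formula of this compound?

mol C = 0.1896 g CO₂ ÷ 44.009 g/mol = 0.0043082 mol
mol H = 2 × 0.06466 g H₂O ÷ 18.015 g/mol = 0.0071785 mol
mass O = 0.1164 − (0.051746 + 0.0072359) = 0.057418 g → mol O = 0.057418 ÷ 15.999 = 0.0035889 mol
Divide by the smallest (0.0035889 mol): C 1.200, H 2.000, O 1.000
Multiplying each by 5 gives whole numbers: C 6.00, H 10.00, O 5.00

C6H10O5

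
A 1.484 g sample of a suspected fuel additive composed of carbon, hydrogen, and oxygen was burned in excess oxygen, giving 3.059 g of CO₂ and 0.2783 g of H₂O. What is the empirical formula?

C9H4O5

mol C = 3.059 g CO₂ ÷ 44.009 g/mol = 0.069509 mol
mol H = 2 × 0.2783 g H₂O ÷ 18.015 g/mol = 0.030896 mol
mass O = 1.484 − (0.83487 + 0.031144) = 0.61799 g → mol O = 0.61799 ÷ 15.999 = 0.038627 mol
Divide by the smallest (0.030896 mol): C 2.250, H 1.000, O 1.250
Multiplying each by 4 gives whole numbers: C 9.00, H 4.00, O 5.00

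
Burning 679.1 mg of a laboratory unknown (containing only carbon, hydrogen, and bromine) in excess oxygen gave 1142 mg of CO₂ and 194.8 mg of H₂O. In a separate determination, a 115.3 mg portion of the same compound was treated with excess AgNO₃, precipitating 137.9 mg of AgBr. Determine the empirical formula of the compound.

mol C = 1.142 g CO₂ ÷ 44.009 g/mol = 0.025949 mol
mol H = 2 × 0.1948 g H₂O ÷ 18.015 g/mol = 0.021626 mol
From the AgBr data: mol Br per gram of compound = (0.1379 ÷ 187.772) ÷ 0.1153 = 0.0063695 mol/g, so in the 0.6791 g combustion sample mol Br = 0.0043255 mol
Divide by the smallest (0.0043255 mol): C 5.999, H 5.000, Br 1.000

C6H5Br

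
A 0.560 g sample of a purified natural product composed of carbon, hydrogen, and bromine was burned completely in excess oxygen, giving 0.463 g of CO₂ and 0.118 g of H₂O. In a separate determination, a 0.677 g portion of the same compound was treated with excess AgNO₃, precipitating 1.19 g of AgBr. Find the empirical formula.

C4H5Br2

mol C = 0.463 g CO₂ ÷ 44.009 g/mol = 0.01052 mol
mol H = 2 × 0.118 g H₂O ÷ 18.015 g/mol = 0.01310 mol
From the AgBr data: mol Br per gram of compound = (1.19 ÷ 187.772) ÷ 0.677 = 0.009361 mol/g, so in the 0.560 g combustion sample mol Br = 0.005242 mol
Divide by the smallest (0.005242 mol): C 2.007, H 2.499, Br 1.000
Multiplying each by 2 gives whole numbers: C 4.01, H 5.00, Br 2.00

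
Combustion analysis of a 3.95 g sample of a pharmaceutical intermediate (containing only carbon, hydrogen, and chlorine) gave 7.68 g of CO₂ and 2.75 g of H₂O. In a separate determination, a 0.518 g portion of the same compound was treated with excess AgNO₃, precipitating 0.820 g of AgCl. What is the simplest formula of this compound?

mol C = 7.68 g CO₂ ÷ 44.009 g/mol = 0.1745 mol
mol H = 2 × 2.75 g H₂O ÷ 18.015 g/mol = 0.3053 mol
From the AgCl data: mol Cl per gram of compound = (0.820 ÷ 143.318) ÷ 0.518 = 0.01105 mol/g, so in the 3.95 g combustion sample mol Cl = 0.04363 mol
Divide by the smallest (0.04363 mol): C 4.000, H 6.998, Cl 1.000

C4H7Cl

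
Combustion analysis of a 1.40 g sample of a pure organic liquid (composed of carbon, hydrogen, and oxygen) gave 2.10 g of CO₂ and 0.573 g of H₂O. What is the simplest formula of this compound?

C3H4O3

mol C = 2.10 g CO₂ ÷ 44.009 g/mol = 0.04772 mol
mol H = 2 × 0.573 g H₂O ÷ 18.015 g/mol = 0.06361 mol
mass O = 1.40 − (0.5731 + 0.06412) = 0.7627 g → mol O = 0.7627 ÷ 15.999 = 0.04767 mol
Divide by the smallest (0.04767 mol): C 1.001, H 1.334, O 1.000
Multiplying each by 3 gives whole numbers: C 3.00, H 4.00, O 3.00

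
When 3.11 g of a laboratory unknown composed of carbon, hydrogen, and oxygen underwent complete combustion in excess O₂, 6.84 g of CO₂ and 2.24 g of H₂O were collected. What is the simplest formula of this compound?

C5H8O2

mol C = 6.84 g CO₂ ÷ 44.009 g/mol = 0.1554 mol
mol H = 2 × 2.24 g H₂O ÷ 18.015 g/mol = 0.2487 mol
mass O = 3.11 − (1.867 + 0.2507) = 0.9925 g → mol O = 0.9925 ÷ 15.999 = 0.06204 mol
Divide by the smallest (0.06204 mol): C 2.505, H 4.009, O 1.000
Multiplying each by 2 gives whole numbers: C 5.01, H 8.02, O 2.00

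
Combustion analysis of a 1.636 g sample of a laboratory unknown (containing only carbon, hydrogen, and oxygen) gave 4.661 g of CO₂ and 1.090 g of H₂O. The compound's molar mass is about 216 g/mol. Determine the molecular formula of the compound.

C14H16O2

mol C = 4.661 g CO₂ ÷ 44.009 g/mol = 0.10591 mol
mol H = 2 × 1.090 g H₂O ÷ 18.015 g/mol = 0.12101 mol
mass O = 1.636 − (1.2721 + 0.12198) = 0.24193 g → mol O = 0.24193 ÷ 15.999 = 0.015122 mol
Divide by the smallest (0.015122 mol): C 7.004, H 8.002, O 1.000
Empirical formula: C7H8O
Empirical-formula mass = 108.14 g/mol; 216 ÷ 108.14 ≈ 2, so the molecular formula is C14H16O2.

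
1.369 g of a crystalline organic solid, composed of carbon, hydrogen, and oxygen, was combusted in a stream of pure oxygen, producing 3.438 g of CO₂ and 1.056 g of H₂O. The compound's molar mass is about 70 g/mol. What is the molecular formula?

mol C = 3.438 g CO₂ ÷ 44.009 g/mol = 0.078120 mol
mol H = 2 × 1.056 g H₂O ÷ 18.015 g/mol = 0.11724 mol
mass O = 1.369 − (0.93830 + 0.11817) = 0.31252 g → mol O = 0.31252 ÷ 15.999 = 0.019534 mol
Divide by the smallest (0.019534 mol): C 3.999, H 6.002, O 1.000
Empirical formula: C4H6O
Empirical-formula mass = 70.09 g/mol; 70 ÷ 70.09 ≈ 1, so the molecular formula is C4H6O.

C4H6O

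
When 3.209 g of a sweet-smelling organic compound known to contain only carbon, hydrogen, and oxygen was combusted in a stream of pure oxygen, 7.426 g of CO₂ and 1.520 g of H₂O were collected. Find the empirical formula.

C8H8O3

mol C = 7.426 g CO₂ ÷ 44.009 g/mol = 0.16874 mol
mol H = 2 × 1.520 g H₂O ÷ 18.015 g/mol = 0.16875 mol
mass O = 3.209 − (2.0267 + 0.17010) = 1.0122 g → mol O = 1.0122 ÷ 15.999 = 0.063266 mol
Divide by the smallest (0.063266 mol): C 2.667, H 2.667, O 1.000
Multiplying each by 3 gives whole numbers: C 8.00, H 8.00, O 3.00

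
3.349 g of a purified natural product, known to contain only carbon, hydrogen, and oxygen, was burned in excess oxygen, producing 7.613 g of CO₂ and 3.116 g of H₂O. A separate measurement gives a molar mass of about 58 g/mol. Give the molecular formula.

C3H6O

mol C = 7.613 g CO₂ ÷ 44.009 g/mol = 0.17299 mol
mol H = 2 × 3.116 g H₂O ÷ 18.015 g/mol = 0.34593 mol
mass O = 3.349 − (2.0778 + 0.34870) = 0.92255 g → mol O = 0.92255 ÷ 15.999 = 0.057663 mol
Divide by the smallest (0.057663 mol): C 3.000, H 5.999, O 1.000
Empirical formula: C3H6O
Empirical-formula mass = 58.08 g/mol; 58 ÷ 58.08 ≈ 1, so the molecular formula is C3H6O.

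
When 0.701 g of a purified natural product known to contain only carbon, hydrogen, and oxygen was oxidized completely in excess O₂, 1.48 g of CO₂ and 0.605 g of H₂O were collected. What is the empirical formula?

mol C = 1.48 g CO₂ ÷ 44.009 g/mol = 0.03363 mol
mol H = 2 × 0.605 g H₂O ÷ 18.015 g/mol = 0.06717 mol
mass O = 0.701 − (0.4039 + 0.06770) = 0.2294 g → mol O = 0.2294 ÷ 15.999 = 0.01434 mol
Divide by the smallest (0.01434 mol): C 2.346, H 4.685, O 1.000
Multiplying each by 3 gives whole numbers: C 7.04, H 14.05, O 3.00

C7H14O3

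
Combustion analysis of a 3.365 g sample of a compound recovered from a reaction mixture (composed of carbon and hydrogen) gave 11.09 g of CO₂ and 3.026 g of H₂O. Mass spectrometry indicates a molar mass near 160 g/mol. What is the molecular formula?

C12H16

mol C = 11.09 g CO₂ ÷ 44.009 g/mol = 0.25199 mol
mol H = 2 × 3.026 g H₂O ÷ 18.015 g/mol = 0.33594 mol
Divide by the smallest (0.25199 mol): C 1.000, H 1.333
Multiplying each by 3 gives whole numbers: C 3.00, H 4.00
Empirical formula: C3H4
Empirical-formula mass = 40.06 g/mol; 160 ÷ 40.06 ≈ 4, so the molecular formula is C12H16.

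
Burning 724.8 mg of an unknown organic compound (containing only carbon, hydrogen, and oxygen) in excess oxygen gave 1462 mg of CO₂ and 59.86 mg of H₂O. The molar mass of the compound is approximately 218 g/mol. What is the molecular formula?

C10H2O6

mol C = 1.462 g CO₂ ÷ 44.009 g/mol = 0.033220 mol
mol H = 2 × 0.05986 g H₂O ÷ 18.015 g/mol = 0.0066456 mol
mass O = 0.7248 − (0.39901 + 0.0066987) = 0.31909 g → mol O = 0.31909 ÷ 15.999 = 0.019944 mol
Divide by the smallest (0.0066456 mol): C 4.999, H 1.000, O 3.001
Empirical formula: C5HO3
Empirical-formula mass = 109.06 g/mol; 218 ÷ 109.06 ≈ 2, so the molecular formula is C10H2O6.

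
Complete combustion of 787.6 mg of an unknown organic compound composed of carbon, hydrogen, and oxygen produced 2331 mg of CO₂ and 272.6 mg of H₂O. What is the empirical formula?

mol C = 2.331 g CO₂ ÷ 44.009 g/mol = 0.052966 mol
mol H = 2 × 0.2726 g H₂O ÷ 18.015 g/mol = 0.030264 mol
mass O = 0.7876 − (0.63618 + 0.030506) = 0.12091 g → mol O = 0.12091 ÷ 15.999 = 0.0075576 mol
Divide by the smallest (0.0075576 mol): C 7.008, H 4.004, O 1.000

C7H4O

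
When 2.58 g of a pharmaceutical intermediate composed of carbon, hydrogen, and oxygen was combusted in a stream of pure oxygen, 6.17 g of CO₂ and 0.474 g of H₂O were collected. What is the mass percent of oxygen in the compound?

32.7%

mol C = 6.17 g CO₂ ÷ 44.009 g/mol = 0.1402 mol
mol H = 2 × 0.474 g H₂O ÷ 18.015 g/mol = 0.05262 mol
mass O = 2.58 − (1.684 + 0.05304) = 0.8430 g → mol O = 0.8430 ÷ 15.999 = 0.05269 mol
mass % O = 0.8430 g ÷ 2.58 g × 100%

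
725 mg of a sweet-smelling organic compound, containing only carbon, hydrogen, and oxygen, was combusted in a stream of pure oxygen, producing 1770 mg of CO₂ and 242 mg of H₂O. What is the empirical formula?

C3H2O

mol C = 1.77 g CO₂ ÷ 44.009 g/mol = 0.04022 mol
mol H = 2 × 0.242 g H₂O ÷ 18.015 g/mol = 0.02687 mol
mass O = 0.725 − (0.4831 + 0.02708) = 0.2148 g → mol O = 0.2148 ÷ 15.999 = 0.01343 mol
Divide by the smallest (0.01343 mol): C 2.995, H 2.001, O 1.000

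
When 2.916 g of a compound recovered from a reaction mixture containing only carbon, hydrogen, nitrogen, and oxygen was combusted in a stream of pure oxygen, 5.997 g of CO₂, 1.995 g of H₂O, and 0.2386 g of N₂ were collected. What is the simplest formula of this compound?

C8H13NO3

mol C = 5.997 g CO₂ ÷ 44.009 g/mol = 0.13627 mol
mol H = 2 × 1.995 g H₂O ÷ 18.015 g/mol = 0.22148 mol
mol N = 2 × 0.2386 g N₂ ÷ 28.014 g/mol = 0.017034 mol
mass O = 2.916 − (1.6367 + 0.22325 + 0.23860) = 0.81744 g → mol O = 0.81744 ÷ 15.999 = 0.051093 mol
Divide by the smallest (0.017034 mol): C 8.000, H 13.002, N 1.000, O 2.999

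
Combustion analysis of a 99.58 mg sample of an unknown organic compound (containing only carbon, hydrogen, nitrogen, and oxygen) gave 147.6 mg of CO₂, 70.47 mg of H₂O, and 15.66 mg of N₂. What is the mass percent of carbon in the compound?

mol C = 0.1476 g CO₂ ÷ 44.009 g/mol = 0.0033539 mol
mol H = 2 × 0.07047 g H₂O ÷ 18.015 g/mol = 0.0078235 mol
mol N = 2 × 0.01566 g N₂ ÷ 28.014 g/mol = 0.0011180 mol
mass O = 0.09958 − (0.040283 + 0.0078861 + 0.015660) = 0.035751 g → mol O = 0.035751 ÷ 15.999 = 0.0022346 mol
mass % C = 0.040283 g ÷ 0.09958 g × 100%

40.45%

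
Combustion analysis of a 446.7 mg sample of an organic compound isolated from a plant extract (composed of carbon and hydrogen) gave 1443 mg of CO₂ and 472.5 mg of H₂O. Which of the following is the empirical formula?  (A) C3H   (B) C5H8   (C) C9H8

(B) C5H8

mol C = 1.443 g CO₂ ÷ 44.009 g/mol = 0.032789 mol
mol H = 2 × 0.4725 g H₂O ÷ 18.015 g/mol = 0.052456 mol
Divide by the smallest (0.032789 mol): C 1.000, H 1.600
Multiplying each by 5 gives whole numbers: C 5.00, H 8.00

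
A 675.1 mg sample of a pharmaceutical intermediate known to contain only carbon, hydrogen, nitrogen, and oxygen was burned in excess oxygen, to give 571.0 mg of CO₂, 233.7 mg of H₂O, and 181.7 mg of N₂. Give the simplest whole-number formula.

mol C = 0.5710 g CO₂ ÷ 44.009 g/mol = 0.012975 mol
mol H = 2 × 0.2337 g H₂O ÷ 18.015 g/mol = 0.025945 mol
mol N = 2 × 0.1817 g N₂ ÷ 28.014 g/mol = 0.012972 mol
mass O = 0.6751 − (0.15584 + 0.026153 + 0.18170) = 0.31141 g → mol O = 0.31141 ÷ 15.999 = 0.019464 mol
Divide by the smallest (0.012972 mol): C 1.000, H 2.000, N 1.000, O 1.500
Multiplying each by 2 gives whole numbers: C 2.00, H 4.00, N 2.00, O 3.00

C2H4N2O3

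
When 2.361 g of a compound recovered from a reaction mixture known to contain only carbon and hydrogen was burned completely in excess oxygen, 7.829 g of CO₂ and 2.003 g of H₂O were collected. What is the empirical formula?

C4H5

mol C = 7.829 g CO₂ ÷ 44.009 g/mol = 0.17790 mol
mol H = 2 × 2.003 g H₂O ÷ 18.015 g/mol = 0.22237 mol
Divide by the smallest (0.17790 mol): C 1.000, H 1.250
Multiplying each by 4 gives whole numbers: C 4.00, H 5.00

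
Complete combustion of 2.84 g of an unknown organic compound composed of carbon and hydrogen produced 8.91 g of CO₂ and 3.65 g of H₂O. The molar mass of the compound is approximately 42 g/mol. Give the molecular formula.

C3H6

mol C = 8.91 g CO₂ ÷ 44.009 g/mol = 0.2025 mol
mol H = 2 × 3.65 g H₂O ÷ 18.015 g/mol = 0.4052 mol
Divide by the smallest (0.2025 mol): C 1.000, H 2.001
Empirical formula: CH2
Empirical-formula mass = 14.03 g/mol; 42 ÷ 14.03 ≈ 3, so the molecular formula is C3H6.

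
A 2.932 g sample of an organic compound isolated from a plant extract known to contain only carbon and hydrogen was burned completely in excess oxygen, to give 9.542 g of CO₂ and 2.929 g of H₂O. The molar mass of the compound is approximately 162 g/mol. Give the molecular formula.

C12H18

mol C = 9.542 g CO₂ ÷ 44.009 g/mol = 0.21682 mol
mol H = 2 × 2.929 g H₂O ÷ 18.015 g/mol = 0.32517 mol
Divide by the smallest (0.21682 mol): C 1.000, H 1.500
Multiplying each by 2 gives whole numbers: C 2.00, H 3.00
Empirical formula: C2H3
Empirical-formula mass = 27.05 g/mol; 162 ÷ 27.05 ≈ 6, so the molecular formula is C12H18.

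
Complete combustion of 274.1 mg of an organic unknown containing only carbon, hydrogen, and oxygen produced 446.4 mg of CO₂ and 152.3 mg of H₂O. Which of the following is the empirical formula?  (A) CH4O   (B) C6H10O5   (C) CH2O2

(B) C6H10O5

mol C = 0.4464 g CO₂ ÷ 44.009 g/mol = 0.010143 mol
mol H = 2 × 0.1523 g H₂O ÷ 18.015 g/mol = 0.016908 mol
mass O = 0.2741 − (0.12183 + 0.017043) = 0.13522 g → mol O = 0.13522 ÷ 15.999 = 0.0084521 mol
Divide by the smallest (0.0084521 mol): C 1.200, H 2.000, O 1.000
Multiplying each by 5 gives whole numbers: C 6.00, H 10.00, O 5.00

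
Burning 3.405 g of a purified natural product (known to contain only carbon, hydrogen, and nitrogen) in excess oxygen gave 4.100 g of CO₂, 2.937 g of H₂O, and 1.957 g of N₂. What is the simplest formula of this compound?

mol C = 4.100 g CO₂ ÷ 44.009 g/mol = 0.093163 mol
mol H = 2 × 2.937 g H₂O ÷ 18.015 g/mol = 0.32606 mol
mol N = 2 × 1.957 g N₂ ÷ 28.014 g/mol = 0.13972 mol
Divide by the smallest (0.093163 mol): C 1.000, H 3.500, N 1.500
Multiplying each by 2 gives whole numbers: C 2.00, H 7.00, N 3.00

C2H7N3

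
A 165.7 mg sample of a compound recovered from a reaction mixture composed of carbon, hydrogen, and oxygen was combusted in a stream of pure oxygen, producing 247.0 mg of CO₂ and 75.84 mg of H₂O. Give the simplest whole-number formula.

C2H3O2

mol C = 0.2470 g CO₂ ÷ 44.009 g/mol = 0.0056125 mol
mol H = 2 × 0.07584 g H₂O ÷ 18.015 g/mol = 0.0084197 mol
mass O = 0.1657 − (0.067412 + 0.0084870) = 0.089801 g → mol O = 0.089801 ÷ 15.999 = 0.0056129 mol
Divide by the smallest (0.0056125 mol): C 1.000, H 1.500, O 1.000
Multiplying each by 2 gives whole numbers: C 2.00, H 3.00, O 2.00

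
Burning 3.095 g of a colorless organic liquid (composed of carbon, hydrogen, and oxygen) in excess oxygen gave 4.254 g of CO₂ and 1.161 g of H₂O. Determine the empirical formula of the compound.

C6H8O7

mol C = 4.254 g CO₂ ÷ 44.009 g/mol = 0.096662 mol
mol H = 2 × 1.161 g H₂O ÷ 18.015 g/mol = 0.12889 mol
mass O = 3.095 − (1.1610 + 0.12992) = 1.8041 g → mol O = 1.8041 ÷ 15.999 = 0.11276 mol
Divide by the smallest (0.096662 mol): C 1.000, H 1.333, O 1.167
Multiplying each by 6 gives whole numbers: C 6.00, H 8.00, O 7.00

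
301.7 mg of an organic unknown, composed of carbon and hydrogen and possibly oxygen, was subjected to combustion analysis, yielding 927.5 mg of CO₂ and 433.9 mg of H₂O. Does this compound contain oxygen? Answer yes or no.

no

mol C = 0.9275 g CO₂ ÷ 44.009 g/mol = 0.021075 mol
mol H = 2 × 0.4339 g H₂O ÷ 18.015 g/mol = 0.048171 mol
C and H together account for 0.30169 g — essentially the entire 0.3017 g sample — so the compound contains no oxygen.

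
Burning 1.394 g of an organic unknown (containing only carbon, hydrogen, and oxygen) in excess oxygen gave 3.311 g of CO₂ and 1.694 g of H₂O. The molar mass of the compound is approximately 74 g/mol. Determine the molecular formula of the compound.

C4H10O

mol C = 3.311 g CO₂ ÷ 44.009 g/mol = 0.075235 mol
mol H = 2 × 1.694 g H₂O ÷ 18.015 g/mol = 0.18807 mol
mass O = 1.394 − (0.90364 + 0.18957) = 0.30079 g → mol O = 0.30079 ÷ 15.999 = 0.018800 mol
Divide by the smallest (0.018800 mol): C 4.002, H 10.003, O 1.000
Empirical formula: C4H10O
Empirical-formula mass = 74.12 g/mol; 74 ÷ 74.12 ≈ 1, so the molecular formula is C4H10O.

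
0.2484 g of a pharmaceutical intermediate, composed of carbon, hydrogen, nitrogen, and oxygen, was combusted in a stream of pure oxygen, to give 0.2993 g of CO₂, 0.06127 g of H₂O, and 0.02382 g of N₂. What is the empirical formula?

mol C = 0.2993 g CO₂ ÷ 44.009 g/mol = 0.0068009 mol
mol H = 2 × 0.06127 g H₂O ÷ 18.015 g/mol = 0.0068021 mol
mol N = 2 × 0.02382 g N₂ ÷ 28.014 g/mol = 0.0017006 mol
mass O = 0.2484 − (0.081685 + 0.0068565 + 0.023820) = 0.13604 g → mol O = 0.13604 ÷ 15.999 = 0.0085029 mol
Divide by the smallest (0.0017006 mol): C 3.999, H 4.000, N 1.000, O 5.000

C4H4NO5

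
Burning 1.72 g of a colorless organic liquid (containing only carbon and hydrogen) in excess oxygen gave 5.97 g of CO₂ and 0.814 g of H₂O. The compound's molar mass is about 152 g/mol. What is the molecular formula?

C12H8

mol C = 5.97 g CO₂ ÷ 44.009 g/mol = 0.1357 mol
mol H = 2 × 0.814 g H₂O ÷ 18.015 g/mol = 0.09037 mol
Divide by the smallest (0.09037 mol): C 1.501, H 1.000
Multiplying each by 2 gives whole numbers: C 3.00, H 2.00
Empirical formula: C3H2
Empirical-formula mass = 38.05 g/mol; 152 ÷ 38.05 ≈ 4, so the molecular formula is C12H8.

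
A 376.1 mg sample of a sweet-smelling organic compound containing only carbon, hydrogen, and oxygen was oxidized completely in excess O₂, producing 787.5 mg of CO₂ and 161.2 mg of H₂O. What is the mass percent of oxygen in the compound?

mol C = 0.7875 g CO₂ ÷ 44.009 g/mol = 0.017894 mol
mol H = 2 × 0.1612 g H₂O ÷ 18.015 g/mol = 0.017896 mol
mass O = 0.3761 − (0.21493 + 0.018039) = 0.14313 g → mol O = 0.14313 ÷ 15.999 = 0.0089465 mol
mass % O = 0.14313 g ÷ 0.3761 g × 100%

38.06%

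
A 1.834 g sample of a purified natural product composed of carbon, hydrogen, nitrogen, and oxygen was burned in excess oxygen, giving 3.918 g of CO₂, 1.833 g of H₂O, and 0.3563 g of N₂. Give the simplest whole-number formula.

mol C = 3.918 g CO₂ ÷ 44.009 g/mol = 0.089027 mol
mol H = 2 × 1.833 g H₂O ÷ 18.015 g/mol = 0.20350 mol
mol N = 2 × 0.3563 g N₂ ÷ 28.014 g/mol = 0.025437 mol
mass O = 1.834 − (1.0693 + 0.20513 + 0.35630) = 0.20327 g → mol O = 0.20327 ÷ 15.999 = 0.012705 mol
Divide by the smallest (0.012705 mol): C 7.007, H 16.017, N 2.002, O 1.000

C7H16N2O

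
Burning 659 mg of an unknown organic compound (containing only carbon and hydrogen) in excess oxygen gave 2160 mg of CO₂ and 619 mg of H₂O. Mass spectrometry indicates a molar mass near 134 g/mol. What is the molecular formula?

C10H14

mol C = 2.16 g CO₂ ÷ 44.009 g/mol = 0.04908 mol
mol H = 2 × 0.619 g H₂O ÷ 18.015 g/mol = 0.06872 mol
Divide by the smallest (0.04908 mol): C 1.000, H 1.400
Multiplying each by 5 gives whole numbers: C 5.00, H 7.00
Empirical formula: C5H7
Empirical-formula mass = 67.11 g/mol; 134 ÷ 67.11 ≈ 2, so the molecular formula is C10H14.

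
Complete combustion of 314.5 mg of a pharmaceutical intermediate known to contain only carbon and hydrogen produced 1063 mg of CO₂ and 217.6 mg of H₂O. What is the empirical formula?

CH

mol C = 1.063 g CO₂ ÷ 44.009 g/mol = 0.024154 mol
mol H = 2 × 0.2176 g H₂O ÷ 18.015 g/mol = 0.024158 mol
Divide by the smallest (0.024154 mol): C 1.000, H 1.000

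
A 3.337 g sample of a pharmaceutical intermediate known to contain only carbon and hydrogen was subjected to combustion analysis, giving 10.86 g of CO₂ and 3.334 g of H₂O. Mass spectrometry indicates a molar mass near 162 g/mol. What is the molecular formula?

C12H18

mol C = 10.86 g CO₂ ÷ 44.009 g/mol = 0.24677 mol
mol H = 2 × 3.334 g H₂O ÷ 18.015 g/mol = 0.37014 mol
Divide by the smallest (0.24677 mol): C 1.000, H 1.500
Multiplying each by 2 gives whole numbers: C 2.00, H 3.00
Empirical formula: C2H3
Empirical-formula mass = 27.05 g/mol; 162 ÷ 27.05 ≈ 6, so the molecular formula is C12H18.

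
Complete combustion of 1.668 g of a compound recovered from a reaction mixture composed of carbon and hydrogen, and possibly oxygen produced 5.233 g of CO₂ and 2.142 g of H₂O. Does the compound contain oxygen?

mol C = 5.233 g CO₂ ÷ 44.009 g/mol = 0.11891 mol
mol H = 2 × 2.142 g H₂O ÷ 18.015 g/mol = 0.23780 mol
C and H together account for 1.6679 g — essentially the entire 1.668 g sample — so the compound contains no oxygen.

no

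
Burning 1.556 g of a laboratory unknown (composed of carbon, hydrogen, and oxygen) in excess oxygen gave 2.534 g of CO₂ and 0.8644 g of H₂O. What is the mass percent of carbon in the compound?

44.45%

mol C = 2.534 g CO₂ ÷ 44.009 g/mol = 0.057579 mol
mol H = 2 × 0.8644 g H₂O ÷ 18.015 g/mol = 0.095964 mol
mass O = 1.556 − (0.69158 + 0.096732) = 0.76768 g → mol O = 0.76768 ÷ 15.999 = 0.047983 mol
mass % C = 0.69158 g ÷ 1.556 g × 100%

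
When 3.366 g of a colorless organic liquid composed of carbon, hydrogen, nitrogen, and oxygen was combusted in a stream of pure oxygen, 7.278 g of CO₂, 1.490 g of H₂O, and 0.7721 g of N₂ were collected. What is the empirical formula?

mol C = 7.278 g CO₂ ÷ 44.009 g/mol = 0.16538 mol
mol H = 2 × 1.490 g H₂O ÷ 18.015 g/mol = 0.16542 mol
mol N = 2 × 0.7721 g N₂ ÷ 28.014 g/mol = 0.055122 mol
mass O = 3.366 − (1.9863 + 0.16674 + 0.77210) = 0.44084 g → mol O = 0.44084 ÷ 15.999 = 0.027554 mol
Divide by the smallest (0.027554 mol): C 6.002, H 6.003, N 2.001, O 1.000

C6H6N2O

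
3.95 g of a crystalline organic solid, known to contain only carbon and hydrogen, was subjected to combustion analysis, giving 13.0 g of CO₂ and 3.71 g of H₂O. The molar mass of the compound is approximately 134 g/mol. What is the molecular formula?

mol C = 13.0 g CO₂ ÷ 44.009 g/mol = 0.2954 mol
mol H = 2 × 3.71 g H₂O ÷ 18.015 g/mol = 0.4119 mol
Divide by the smallest (0.2954 mol): C 1.000, H 1.394
Multiplying each by 5 gives whole numbers: C 5.00, H 6.97
Empirical formula: C5H7
Empirical-formula mass = 67.11 g/mol; 134 ÷ 67.11 ≈ 2, so the molecular formula is C10H14.

C10H14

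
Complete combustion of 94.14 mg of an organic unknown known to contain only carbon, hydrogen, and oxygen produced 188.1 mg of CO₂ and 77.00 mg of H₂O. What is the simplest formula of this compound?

C2H4O

mol C = 0.1881 g CO₂ ÷ 44.009 g/mol = 0.0042741 mol
mol H = 2 × 0.07700 g H₂O ÷ 18.015 g/mol = 0.0085484 mol
mass O = 0.09414 − (0.051337 + 0.0086168) = 0.034187 g → mol O = 0.034187 ÷ 15.999 = 0.0021368 mol
Divide by the smallest (0.0021368 mol): C 2.000, H 4.001, O 1.000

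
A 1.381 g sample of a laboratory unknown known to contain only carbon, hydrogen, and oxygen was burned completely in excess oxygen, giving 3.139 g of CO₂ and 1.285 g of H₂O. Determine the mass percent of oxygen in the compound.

mol C = 3.139 g CO₂ ÷ 44.009 g/mol = 0.071326 mol
mol H = 2 × 1.285 g H₂O ÷ 18.015 g/mol = 0.14266 mol
mass O = 1.381 − (0.85670 + 0.14380) = 0.38050 g → mol O = 0.38050 ÷ 15.999 = 0.023783 mol
mass % O = 0.38050 g ÷ 1.381 g × 100%

27.55%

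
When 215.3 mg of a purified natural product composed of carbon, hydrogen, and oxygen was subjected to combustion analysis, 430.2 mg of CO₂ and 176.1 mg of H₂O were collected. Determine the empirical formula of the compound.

mol C = 0.4302 g CO₂ ÷ 44.009 g/mol = 0.0097753 mol
mol H = 2 × 0.1761 g H₂O ÷ 18.015 g/mol = 0.019550 mol
mass O = 0.2153 − (0.11741 + 0.019707) = 0.078182 g → mol O = 0.078182 ÷ 15.999 = 0.0048867 mol
Divide by the smallest (0.0048867 mol): C 2.000, H 4.001, O 1.000

C2H4O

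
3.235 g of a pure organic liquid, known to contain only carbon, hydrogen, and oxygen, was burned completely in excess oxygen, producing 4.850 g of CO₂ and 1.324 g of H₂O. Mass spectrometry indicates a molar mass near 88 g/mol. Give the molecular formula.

C3H4O3

mol C = 4.850 g CO₂ ÷ 44.009 g/mol = 0.11020 mol
mol H = 2 × 1.324 g H₂O ÷ 18.015 g/mol = 0.14699 mol
mass O = 3.235 − (1.3237 + 0.14816) = 1.7632 g → mol O = 1.7632 ÷ 15.999 = 0.11020 mol
Divide by the smallest (0.11020 mol): C 1.000, H 1.334, O 1.000
Multiplying each by 3 gives whole numbers: C 3.00, H 4.00, O 3.00
Empirical formula: C3H4O3
Empirical-formula mass = 88.06 g/mol; 88 ÷ 88.06 ≈ 1, so the molecular formula is C3H4O3.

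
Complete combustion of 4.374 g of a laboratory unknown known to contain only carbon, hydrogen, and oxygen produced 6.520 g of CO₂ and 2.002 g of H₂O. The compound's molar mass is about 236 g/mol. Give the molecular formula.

C8H12O8

mol C = 6.520 g CO₂ ÷ 44.009 g/mol = 0.14815 mol
mol H = 2 × 2.002 g H₂O ÷ 18.015 g/mol = 0.22226 mol
mass O = 4.374 − (1.7794 + 0.22404) = 2.3705 g → mol O = 2.3705 ÷ 15.999 = 0.14817 mol
Divide by the smallest (0.14815 mol): C 1.000, H 1.500, O 1.000
Multiplying each by 2 gives whole numbers: C 2.00, H 3.00, O 2.00
Empirical formula: C2H3O2
Empirical-formula mass = 59.04 g/mol; 236 ÷ 59.04 ≈ 4, so the molecular formula is C8H12O8.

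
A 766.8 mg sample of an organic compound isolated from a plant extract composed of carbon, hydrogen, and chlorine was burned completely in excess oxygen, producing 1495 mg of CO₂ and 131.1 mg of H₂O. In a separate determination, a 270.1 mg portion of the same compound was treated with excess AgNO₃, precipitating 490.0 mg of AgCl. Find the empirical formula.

mol C = 1.495 g CO₂ ÷ 44.009 g/mol = 0.033970 mol
mol H = 2 × 0.1311 g H₂O ÷ 18.015 g/mol = 0.014555 mol
From the AgCl data: mol Cl per gram of compound = (0.4900 ÷ 143.318) ÷ 0.2701 = 0.012658 mol/g, so in the 0.7668 g combustion sample mol Cl = 0.0097063 mol
Divide by the smallest (0.0097063 mol): C 3.500, H 1.499, Cl 1.000
Multiplying each by 2 gives whole numbers: C 7.00, H 3.00, Cl 2.00

C7H3Cl2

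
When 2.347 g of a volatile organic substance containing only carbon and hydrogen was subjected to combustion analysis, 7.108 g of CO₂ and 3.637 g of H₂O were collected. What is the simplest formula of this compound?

C2H5

mol C = 7.108 g CO₂ ÷ 44.009 g/mol = 0.16151 mol
mol H = 2 × 3.637 g H₂O ÷ 18.015 g/mol = 0.40377 mol
Divide by the smallest (0.16151 mol): C 1.000, H 2.500
Multiplying each by 2 gives whole numbers: C 2.00, H 5.00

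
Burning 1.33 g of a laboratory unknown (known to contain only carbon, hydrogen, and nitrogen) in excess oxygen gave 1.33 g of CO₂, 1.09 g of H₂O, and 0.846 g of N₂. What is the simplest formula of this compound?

CH4N2

mol C = 1.33 g CO₂ ÷ 44.009 g/mol = 0.03022 mol
mol H = 2 × 1.09 g H₂O ÷ 18.015 g/mol = 0.1210 mol
mol N = 2 × 0.846 g N₂ ÷ 28.014 g/mol = 0.06040 mol
Divide by the smallest (0.03022 mol): C 1.000, H 4.004, N 1.999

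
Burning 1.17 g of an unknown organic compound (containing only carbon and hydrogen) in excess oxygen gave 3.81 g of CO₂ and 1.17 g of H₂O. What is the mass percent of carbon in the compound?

88.9%

mol C = 3.81 g CO₂ ÷ 44.009 g/mol = 0.08657 mol
mol H = 2 × 1.17 g H₂O ÷ 18.015 g/mol = 0.1299 mol
mass % C = 1.040 g ÷ 1.17 g × 100%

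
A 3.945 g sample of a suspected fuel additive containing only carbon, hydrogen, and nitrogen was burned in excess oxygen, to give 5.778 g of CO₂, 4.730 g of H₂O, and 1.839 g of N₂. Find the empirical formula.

CH4N

mol C = 5.778 g CO₂ ÷ 44.009 g/mol = 0.13129 mol
mol H = 2 × 4.730 g H₂O ÷ 18.015 g/mol = 0.52512 mol
mol N = 2 × 1.839 g N₂ ÷ 28.014 g/mol = 0.13129 mol
Divide by the smallest (0.13129 mol): C 1.000, H 4.000, N 1.000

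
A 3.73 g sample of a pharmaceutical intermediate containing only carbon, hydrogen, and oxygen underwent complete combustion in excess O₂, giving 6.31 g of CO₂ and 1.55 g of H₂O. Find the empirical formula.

C5H6O4

mol C = 6.31 g CO₂ ÷ 44.009 g/mol = 0.1434 mol
mol H = 2 × 1.55 g H₂O ÷ 18.015 g/mol = 0.1721 mol
mass O = 3.73 − (1.722 + 0.1735) = 1.834 g → mol O = 1.834 ÷ 15.999 = 0.1147 mol
Divide by the smallest (0.1147 mol): C 1.251, H 1.501, O 1.000
Multiplying each by 4 gives whole numbers: C 5.00, H 6.00, O 4.00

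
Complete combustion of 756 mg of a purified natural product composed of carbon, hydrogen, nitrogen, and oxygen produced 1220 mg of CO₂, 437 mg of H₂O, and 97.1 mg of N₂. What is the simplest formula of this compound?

C8H14N2O5

mol C = 1.22 g CO₂ ÷ 44.009 g/mol = 0.02772 mol
mol H = 2 × 0.437 g H₂O ÷ 18.015 g/mol = 0.04852 mol
mol N = 2 × 0.0971 g N₂ ÷ 28.014 g/mol = 0.006932 mol
mass O = 0.756 − (0.3330 + 0.04890 + 0.09710) = 0.2770 g → mol O = 0.2770 ÷ 15.999 = 0.01732 mol
Divide by the smallest (0.006932 mol): C 3.999, H 6.998, N 1.000, O 2.498
Multiplying each by 2 gives whole numbers: C 8.00, H 14.00, N 2.00, O 5.00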